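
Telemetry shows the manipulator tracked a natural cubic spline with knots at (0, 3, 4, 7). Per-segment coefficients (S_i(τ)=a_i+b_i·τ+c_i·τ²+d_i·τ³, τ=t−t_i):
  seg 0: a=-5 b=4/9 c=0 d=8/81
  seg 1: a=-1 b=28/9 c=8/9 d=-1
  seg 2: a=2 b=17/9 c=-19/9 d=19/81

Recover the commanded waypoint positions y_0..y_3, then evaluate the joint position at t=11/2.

y_0 = S_0(0) = a_0 = -5
y_1 = S_1(0) = a_1 = -1
y_2 = S_2(0) = a_2 = 2
y_3 = S_2(3) = -5
t_q=11/2 is in segment 2 (τ=3/2); S_2(τ)=7/8

y_0=-5 y_1=-1 y_2=2 y_3=-5
S(11/2) = 7/8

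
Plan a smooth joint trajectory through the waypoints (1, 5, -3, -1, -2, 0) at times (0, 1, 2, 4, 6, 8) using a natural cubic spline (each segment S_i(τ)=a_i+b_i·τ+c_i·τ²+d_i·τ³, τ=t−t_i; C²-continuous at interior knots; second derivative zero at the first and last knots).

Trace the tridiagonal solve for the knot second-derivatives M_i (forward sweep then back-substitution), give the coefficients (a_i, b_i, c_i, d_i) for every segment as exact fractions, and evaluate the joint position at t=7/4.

  seg 0: a=1 b=4757/626 c=0 d=-2253/626
  seg 1: a=5 b=-1001/313 c=-6759/626 d=3753/626
  seg 2: a=-3 b=-4261/626 c=2250/313 d=-4113/2504
  seg 3: a=-1 b=700/313 c=-3339/1252 d=813/1252
  seg 4: a=-2 b=-200/313 c=1539/1252 d=-513/2504
S(7/4) = -37769/40064

Δ: Δ0=4, Δ1=-8, Δ2=1, Δ3=-1/2, Δ4=1
row 1: diag=4, rhs=-72; c'=1/4, d'=-18
row 2: denom=6−1·1/4=23/4; d'=(54−1·-18)/(23/4)=288/23
row 3: denom=8−2·8/23=168/23; d'=(-9−2·288/23)/(168/23)=-261/56
row 4: denom=8−2·23/84=313/42; d'=(9−2·-261/56)/(313/42)=1539/626
back: M4=1539/626
back: M3=-261/56−23/84·1539/626=-3339/626
back: M2=288/23−8/23·-3339/626=4500/313
back: M1=-18−1/4·4500/313=-6759/313
M: M0=0, M1=-6759/313, M2=4500/313, M3=-3339/626, M4=1539/626, M5=0
seg 0: a=1, c=M0/2=0, d=(M1−M0)/(6·1)=-2253/626, b=Δ0−h0·(2M0+M1)/6=4757/626
seg 1: a=5, c=M1/2=-6759/626, d=(M2−M1)/(6·1)=3753/626, b=Δ1−h1·(2M1+M2)/6=-1001/313
seg 2: a=-3, c=M2/2=2250/313, d=(M3−M2)/(6·2)=-4113/2504, b=Δ2−h2·(2M2+M3)/6=-4261/626
seg 3: a=-1, c=M3/2=-3339/1252, d=(M4−M3)/(6·2)=813/1252, b=Δ3−h3·(2M3+M4)/6=700/313
seg 4: a=-2, c=M4/2=1539/1252, d=(M5−M4)/(6·2)=-513/2504, b=Δ4−h4·(2M4+M5)/6=-200/313
t_q=7/4 → seg 1, τ=3/4; S=5+-1001/313·τ+-6759/626·τ²+3753/626·τ³=-37769/40064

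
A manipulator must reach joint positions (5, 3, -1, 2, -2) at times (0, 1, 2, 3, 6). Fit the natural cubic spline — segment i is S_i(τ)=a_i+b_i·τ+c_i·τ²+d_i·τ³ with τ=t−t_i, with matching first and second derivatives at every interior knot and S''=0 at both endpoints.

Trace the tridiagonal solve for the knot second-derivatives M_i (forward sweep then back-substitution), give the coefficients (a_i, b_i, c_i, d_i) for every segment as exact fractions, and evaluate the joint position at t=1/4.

  seg 0: a=5 b=-329/348 c=0 d=-367/348
  seg 1: a=3 b=-715/174 c=-367/116 d=1139/348
  seg 2: a=-1 b=-215/348 c=193/29 d=-1057/348
  seg 3: a=2 b=623/174 c=-285/116 d=95/348
S(1/4) = 35243/7424

Δ: Δ0=-2, Δ1=-4, Δ2=3, Δ3=-4/3
row 1: diag=4, rhs=-12; c'=1/4, d'=-3
row 2: denom=4−1·1/4=15/4; d'=(42−1·-3)/(15/4)=12
row 3: denom=8−1·4/15=116/15; d'=(-26−1·12)/(116/15)=-285/58
back: M3=-285/58
back: M2=12−4/15·-285/58=386/29
back: M1=-3−1/4·386/29=-367/58
M: M0=0, M1=-367/58, M2=386/29, M3=-285/58, M4=0
seg 0: a=5, c=M0/2=0, d=(M1−M0)/(6·1)=-367/348, b=Δ0−h0·(2M0+M1)/6=-329/348
seg 1: a=3, c=M1/2=-367/116, d=(M2−M1)/(6·1)=1139/348, b=Δ1−h1·(2M1+M2)/6=-715/174
seg 2: a=-1, c=M2/2=193/29, d=(M3−M2)/(6·1)=-1057/348, b=Δ2−h2·(2M2+M3)/6=-215/348
seg 3: a=2, c=M3/2=-285/116, d=(M4−M3)/(6·3)=95/348, b=Δ3−h3·(2M3+M4)/6=623/174
t_q=1/4 → seg 0, τ=1/4; S=5+-329/348·τ+0·τ²+-367/348·τ³=35243/7424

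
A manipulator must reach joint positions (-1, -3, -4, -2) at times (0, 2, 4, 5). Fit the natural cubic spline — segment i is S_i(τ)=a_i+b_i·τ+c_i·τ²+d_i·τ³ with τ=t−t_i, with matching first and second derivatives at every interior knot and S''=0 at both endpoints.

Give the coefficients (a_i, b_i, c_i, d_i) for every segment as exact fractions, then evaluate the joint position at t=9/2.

  seg 0: a=-1 b=-10/11 c=0 d=-1/44
  seg 1: a=-3 b=-13/11 c=-3/22 d=21/88
  seg 2: a=-4 b=25/22 c=57/44 d=-19/44
S(9/2) = -1113/352

Δ: Δ0=-1, Δ1=-1/2, Δ2=2
row 1: diag=8, rhs=3; c'=1/4, d'=3/8
row 2: denom=6−2·1/4=11/2; d'=(15−2·3/8)/(11/2)=57/22
back: M2=57/22
back: M1=3/8−1/4·57/22=-3/11
M: M0=0, M1=-3/11, M2=57/22, M3=0
seg 0: a=-1, c=M0/2=0, d=(M1−M0)/(6·2)=-1/44, b=Δ0−h0·(2M0+M1)/6=-10/11
seg 1: a=-3, c=M1/2=-3/22, d=(M2−M1)/(6·2)=21/88, b=Δ1−h1·(2M1+M2)/6=-13/11
seg 2: a=-4, c=M2/2=57/44, d=(M3−M2)/(6·1)=-19/44, b=Δ2−h2·(2M2+M3)/6=25/22
t_q=9/2 → seg 2, τ=1/2; S=-4+25/22·τ+57/44·τ²+-19/44·τ³=-1113/352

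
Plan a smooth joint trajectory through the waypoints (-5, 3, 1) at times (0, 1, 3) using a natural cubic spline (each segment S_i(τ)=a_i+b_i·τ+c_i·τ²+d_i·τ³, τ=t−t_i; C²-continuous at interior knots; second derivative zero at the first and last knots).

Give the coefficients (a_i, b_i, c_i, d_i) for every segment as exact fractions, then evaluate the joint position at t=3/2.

  seg 0: a=-5 b=19/2 c=0 d=-3/2
  seg 1: a=3 b=5 c=-9/2 d=3/4
S(3/2) = 143/32

Δ: Δ0=8, Δ1=-1
row 1: diag=6, rhs=-54; c'=1/3, d'=-9
back: M1=-9
M: M0=0, M1=-9, M2=0
seg 0: a=-5, c=M0/2=0, d=(M1−M0)/(6·1)=-3/2, b=Δ0−h0·(2M0+M1)/6=19/2
seg 1: a=3, c=M1/2=-9/2, d=(M2−M1)/(6·2)=3/4, b=Δ1−h1·(2M1+M2)/6=5
t_q=3/2 → seg 1, τ=1/2; S=3+5·τ+-9/2·τ²+3/4·τ³=143/32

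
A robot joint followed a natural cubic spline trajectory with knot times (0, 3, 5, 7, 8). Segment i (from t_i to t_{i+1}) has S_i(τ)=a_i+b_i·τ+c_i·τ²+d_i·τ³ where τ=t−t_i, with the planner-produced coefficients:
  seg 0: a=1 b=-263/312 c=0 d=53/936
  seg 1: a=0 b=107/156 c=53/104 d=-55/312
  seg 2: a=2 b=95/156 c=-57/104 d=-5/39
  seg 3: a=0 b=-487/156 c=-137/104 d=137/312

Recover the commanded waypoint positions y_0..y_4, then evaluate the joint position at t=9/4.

y_0=1 y_1=0 y_2=2 y_3=0 y_4=-4
S(9/4) = -1675/6656

y_0 = S_0(0) = a_0 = 1
y_1 = S_1(0) = a_1 = 0
y_2 = S_2(0) = a_2 = 2
y_3 = S_3(0) = a_3 = 0
y_4 = S_3(1) = -4
t_q=9/4 is in segment 0 (τ=9/4); S_0(τ)=-1675/6656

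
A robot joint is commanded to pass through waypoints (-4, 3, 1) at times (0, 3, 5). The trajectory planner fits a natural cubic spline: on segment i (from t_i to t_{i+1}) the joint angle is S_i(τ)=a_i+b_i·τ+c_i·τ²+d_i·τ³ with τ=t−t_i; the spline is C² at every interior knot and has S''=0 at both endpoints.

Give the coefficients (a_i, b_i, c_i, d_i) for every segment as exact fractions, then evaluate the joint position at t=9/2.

  seg 0: a=-4 b=10/3 c=0 d=-1/9
  seg 1: a=3 b=1/3 c=-1 d=1/6
S(9/2) = 29/16

Δ: Δ0=7/3, Δ1=-1
row 1: diag=10, rhs=-20; c'=1/5, d'=-2
back: M1=-2
M: M0=0, M1=-2, M2=0
seg 0: a=-4, c=M0/2=0, d=(M1−M0)/(6·3)=-1/9, b=Δ0−h0·(2M0+M1)/6=10/3
seg 1: a=3, c=M1/2=-1, d=(M2−M1)/(6·2)=1/6, b=Δ1−h1·(2M1+M2)/6=1/3
t_q=9/2 → seg 1, τ=3/2; S=3+1/3·τ+-1·τ²+1/6·τ³=29/16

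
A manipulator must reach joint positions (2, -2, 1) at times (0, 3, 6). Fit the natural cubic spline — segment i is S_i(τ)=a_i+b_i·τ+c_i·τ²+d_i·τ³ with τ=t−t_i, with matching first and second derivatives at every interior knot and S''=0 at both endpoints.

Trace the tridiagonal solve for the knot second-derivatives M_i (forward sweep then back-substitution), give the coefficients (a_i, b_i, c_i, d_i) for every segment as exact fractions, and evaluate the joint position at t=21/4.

Δ: Δ0=-4/3, Δ1=1
row 1: diag=12, rhs=14; c'=1/4, d'=7/6
back: M1=7/6
M: M0=0, M1=7/6, M2=0
seg 0: a=2, c=M0/2=0, d=(M1−M0)/(6·3)=7/108, b=Δ0−h0·(2M0+M1)/6=-23/12
seg 1: a=-2, c=M1/2=7/12, d=(M2−M1)/(6·3)=-7/108, b=Δ1−h1·(2M1+M2)/6=-1/6
t_q=21/4 → seg 1, τ=9/4; S=-2+-1/6·τ+7/12·τ²+-7/108·τ³=-41/256

  seg 0: a=2 b=-23/12 c=0 d=7/108
  seg 1: a=-2 b=-1/6 c=7/12 d=-7/108
S(21/4) = -41/256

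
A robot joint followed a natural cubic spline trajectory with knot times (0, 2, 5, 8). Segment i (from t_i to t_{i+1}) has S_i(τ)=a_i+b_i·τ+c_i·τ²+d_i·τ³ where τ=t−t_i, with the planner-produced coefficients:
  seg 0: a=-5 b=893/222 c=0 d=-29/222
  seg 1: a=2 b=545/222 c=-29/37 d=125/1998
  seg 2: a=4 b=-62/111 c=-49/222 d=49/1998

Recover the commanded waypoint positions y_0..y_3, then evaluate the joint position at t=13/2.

y_0=-5 y_1=2 y_2=4 y_3=1
S(13/2) = 1627/592

y_0 = S_0(0) = a_0 = -5
y_1 = S_1(0) = a_1 = 2
y_2 = S_2(0) = a_2 = 4
y_3 = S_2(3) = 1
t_q=13/2 is in segment 2 (τ=3/2); S_2(τ)=1627/592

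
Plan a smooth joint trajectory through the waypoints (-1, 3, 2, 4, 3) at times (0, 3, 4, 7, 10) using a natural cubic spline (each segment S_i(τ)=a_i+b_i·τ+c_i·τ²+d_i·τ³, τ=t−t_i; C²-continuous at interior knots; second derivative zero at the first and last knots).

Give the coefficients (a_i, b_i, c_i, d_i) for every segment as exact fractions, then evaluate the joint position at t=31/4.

  seg 0: a=-1 b=265/114 c=0 d=-113/1026
  seg 1: a=3 b=-37/57 c=-113/114 d=73/114
  seg 2: a=2 b=-27/38 c=53/57 d=-161/1026
  seg 3: a=4 b=12/19 c=-55/114 d=55/1026
S(31/4) = 10275/2432

Δ: Δ0=4/3, Δ1=-1, Δ2=2/3, Δ3=-1/3
row 1: diag=8, rhs=-14; c'=1/8, d'=-7/4
row 2: denom=8−1·1/8=63/8; d'=(10−1·-7/4)/(63/8)=94/63
row 3: denom=12−3·8/21=76/7; d'=(-6−3·94/63)/(76/7)=-55/57
back: M3=-55/57
back: M2=94/63−8/21·-55/57=106/57
back: M1=-7/4−1/8·106/57=-113/57
M: M0=0, M1=-113/57, M2=106/57, M3=-55/57, M4=0
seg 0: a=-1, c=M0/2=0, d=(M1−M0)/(6·3)=-113/1026, b=Δ0−h0·(2M0+M1)/6=265/114
seg 1: a=3, c=M1/2=-113/114, d=(M2−M1)/(6·1)=73/114, b=Δ1−h1·(2M1+M2)/6=-37/57
seg 2: a=2, c=M2/2=53/57, d=(M3−M2)/(6·3)=-161/1026, b=Δ2−h2·(2M2+M3)/6=-27/38
seg 3: a=4, c=M3/2=-55/114, d=(M4−M3)/(6·3)=55/1026, b=Δ3−h3·(2M3+M4)/6=12/19
t_q=31/4 → seg 3, τ=3/4; S=4+12/19·τ+-55/114·τ²+55/1026·τ³=10275/2432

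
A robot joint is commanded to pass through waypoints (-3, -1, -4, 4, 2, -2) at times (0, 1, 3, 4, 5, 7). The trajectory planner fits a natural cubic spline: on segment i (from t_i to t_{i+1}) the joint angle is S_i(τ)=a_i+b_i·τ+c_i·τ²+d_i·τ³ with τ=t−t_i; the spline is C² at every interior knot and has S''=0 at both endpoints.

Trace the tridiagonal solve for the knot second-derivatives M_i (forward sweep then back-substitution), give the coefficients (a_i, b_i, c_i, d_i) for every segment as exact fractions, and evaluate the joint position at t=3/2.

Δ: Δ0=2, Δ1=-3/2, Δ2=8, Δ3=-2, Δ4=-2
row 1: diag=6, rhs=-21; c'=1/3, d'=-7/2
row 2: denom=6−2·1/3=16/3; d'=(57−2·-7/2)/(16/3)=12
row 3: denom=4−1·3/16=61/16; d'=(-60−1·12)/(61/16)=-1152/61
row 4: denom=6−1·16/61=350/61; d'=(0−1·-1152/61)/(350/61)=576/175
back: M4=576/175
back: M3=-1152/61−16/61·576/175=-3456/175
back: M2=12−3/16·-3456/175=2748/175
back: M1=-7/2−1/3·2748/175=-3057/350
M: M0=0, M1=-3057/350, M2=2748/175, M3=-3456/175, M4=576/175, M5=0
seg 0: a=-3, c=M0/2=0, d=(M1−M0)/(6·1)=-1019/700, b=Δ0−h0·(2M0+M1)/6=2419/700
seg 1: a=-1, c=M1/2=-3057/700, d=(M2−M1)/(6·2)=2851/1400, b=Δ1−h1·(2M1+M2)/6=-319/350
seg 2: a=-4, c=M2/2=1374/175, d=(M3−M2)/(6·1)=-1034/175, b=Δ2−h2·(2M2+M3)/6=212/35
seg 3: a=4, c=M3/2=-1728/175, d=(M4−M3)/(6·1)=96/25, b=Δ3−h3·(2M3+M4)/6=706/175
seg 4: a=2, c=M4/2=288/175, d=(M5−M4)/(6·2)=-48/175, b=Δ4−h4·(2M4+M5)/6=-734/175
t_q=3/2 → seg 1, τ=1/2; S=-1+-319/350·τ+-3057/700·τ²+2851/1400·τ³=-25681/11200

  seg 0: a=-3 b=2419/700 c=0 d=-1019/700
  seg 1: a=-1 b=-319/350 c=-3057/700 d=2851/1400
  seg 2: a=-4 b=212/35 c=1374/175 d=-1034/175
  seg 3: a=4 b=706/175 c=-1728/175 d=96/25
  seg 4: a=2 b=-734/175 c=288/175 d=-48/175
S(3/2) = -25681/11200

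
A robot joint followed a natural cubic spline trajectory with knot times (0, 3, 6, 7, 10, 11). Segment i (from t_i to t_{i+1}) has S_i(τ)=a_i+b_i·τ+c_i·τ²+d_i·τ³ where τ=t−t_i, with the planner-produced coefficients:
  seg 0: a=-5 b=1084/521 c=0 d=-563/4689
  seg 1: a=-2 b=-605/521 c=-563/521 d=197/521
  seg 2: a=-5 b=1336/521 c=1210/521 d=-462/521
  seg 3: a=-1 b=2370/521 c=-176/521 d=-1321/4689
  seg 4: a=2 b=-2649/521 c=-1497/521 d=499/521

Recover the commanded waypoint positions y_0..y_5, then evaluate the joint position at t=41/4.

y_0=-5 y_1=-2 y_2=-5 y_3=-1 y_4=2 y_5=-5
S(41/4) = 18815/33344

y_0 = S_0(0) = a_0 = -5
y_1 = S_1(0) = a_1 = -2
y_2 = S_2(0) = a_2 = -5
y_3 = S_3(0) = a_3 = -1
y_4 = S_4(0) = a_4 = 2
y_5 = S_4(1) = -5
t_q=41/4 is in segment 4 (τ=1/4); S_4(τ)=18815/33344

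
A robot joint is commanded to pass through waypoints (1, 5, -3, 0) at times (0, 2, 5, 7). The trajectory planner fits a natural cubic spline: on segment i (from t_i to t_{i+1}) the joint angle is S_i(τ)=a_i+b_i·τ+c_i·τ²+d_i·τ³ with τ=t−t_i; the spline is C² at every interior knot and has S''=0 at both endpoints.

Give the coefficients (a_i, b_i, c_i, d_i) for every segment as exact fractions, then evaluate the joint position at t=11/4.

  seg 0: a=1 b=901/273 c=0 d=-355/1092
  seg 1: a=5 b=-164/273 c=-355/182 d=53/126
  seg 2: a=-3 b=-517/546 c=167/91 d=-167/546
S(11/4) = 42279/11648

Δ: Δ0=2, Δ1=-8/3, Δ2=3/2
row 1: diag=10, rhs=-28; c'=3/10, d'=-14/5
row 2: denom=10−3·3/10=91/10; d'=(25−3·-14/5)/(91/10)=334/91
back: M2=334/91
back: M1=-14/5−3/10·334/91=-355/91
M: M0=0, M1=-355/91, M2=334/91, M3=0
seg 0: a=1, c=M0/2=0, d=(M1−M0)/(6·2)=-355/1092, b=Δ0−h0·(2M0+M1)/6=901/273
seg 1: a=5, c=M1/2=-355/182, d=(M2−M1)/(6·3)=53/126, b=Δ1−h1·(2M1+M2)/6=-164/273
seg 2: a=-3, c=M2/2=167/91, d=(M3−M2)/(6·2)=-167/546, b=Δ2−h2·(2M2+M3)/6=-517/546
t_q=11/4 → seg 1, τ=3/4; S=5+-164/273·τ+-355/182·τ²+53/126·τ³=42279/11648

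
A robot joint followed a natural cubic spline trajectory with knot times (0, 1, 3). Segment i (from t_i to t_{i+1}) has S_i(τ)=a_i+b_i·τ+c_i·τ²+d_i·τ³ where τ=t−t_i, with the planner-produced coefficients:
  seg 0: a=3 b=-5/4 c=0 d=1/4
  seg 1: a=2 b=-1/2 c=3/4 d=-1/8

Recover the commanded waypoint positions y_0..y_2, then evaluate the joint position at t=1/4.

y_0 = S_0(0) = a_0 = 3
y_1 = S_1(0) = a_1 = 2
y_2 = S_1(2) = 3
t_q=1/4 is in segment 0 (τ=1/4); S_0(τ)=689/256

y_0=3 y_1=2 y_2=3
S(1/4) = 689/256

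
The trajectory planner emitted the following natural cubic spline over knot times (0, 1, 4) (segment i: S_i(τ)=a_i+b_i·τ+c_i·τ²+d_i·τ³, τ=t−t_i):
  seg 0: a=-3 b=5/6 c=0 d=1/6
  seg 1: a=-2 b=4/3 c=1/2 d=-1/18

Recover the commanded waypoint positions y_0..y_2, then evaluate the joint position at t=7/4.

y_0 = S_0(0) = a_0 = -3
y_1 = S_1(0) = a_1 = -2
y_2 = S_1(3) = 5
t_q=7/4 is in segment 1 (τ=3/4); S_1(τ)=-95/128

y_0=-3 y_1=-2 y_2=5
S(7/4) = -95/128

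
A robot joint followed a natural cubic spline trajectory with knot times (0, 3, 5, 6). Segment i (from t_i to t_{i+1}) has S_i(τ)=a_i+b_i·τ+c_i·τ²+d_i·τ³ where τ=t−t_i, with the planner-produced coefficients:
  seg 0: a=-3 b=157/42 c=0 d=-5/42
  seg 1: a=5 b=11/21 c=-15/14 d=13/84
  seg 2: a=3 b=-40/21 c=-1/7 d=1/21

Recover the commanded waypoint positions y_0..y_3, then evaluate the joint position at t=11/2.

y_0 = S_0(0) = a_0 = -3
y_1 = S_1(0) = a_1 = 5
y_2 = S_2(0) = a_2 = 3
y_3 = S_2(1) = 1
t_q=11/2 is in segment 2 (τ=1/2); S_2(τ)=113/56

y_0=-3 y_1=5 y_2=3 y_3=1
S(11/2) = 113/56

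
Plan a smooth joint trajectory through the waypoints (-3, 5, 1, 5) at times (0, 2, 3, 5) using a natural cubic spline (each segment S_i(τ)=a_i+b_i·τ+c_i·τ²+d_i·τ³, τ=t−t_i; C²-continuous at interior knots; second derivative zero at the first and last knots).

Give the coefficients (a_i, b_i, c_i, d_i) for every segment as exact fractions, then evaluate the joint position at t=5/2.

Δ: Δ0=4, Δ1=-4, Δ2=2
row 1: diag=6, rhs=-48; c'=1/6, d'=-8
row 2: denom=6−1·1/6=35/6; d'=(36−1·-8)/(35/6)=264/35
back: M2=264/35
back: M1=-8−1/6·264/35=-324/35
M: M0=0, M1=-324/35, M2=264/35, M3=0
seg 0: a=-3, c=M0/2=0, d=(M1−M0)/(6·2)=-27/35, b=Δ0−h0·(2M0+M1)/6=248/35
seg 1: a=5, c=M1/2=-162/35, d=(M2−M1)/(6·1)=14/5, b=Δ1−h1·(2M1+M2)/6=-76/35
seg 2: a=1, c=M2/2=132/35, d=(M3−M2)/(6·2)=-22/35, b=Δ2−h2·(2M2+M3)/6=-106/35
t_q=5/2 → seg 1, τ=1/2; S=5+-76/35·τ+-162/35·τ²+14/5·τ³=87/28

  seg 0: a=-3 b=248/35 c=0 d=-27/35
  seg 1: a=5 b=-76/35 c=-162/35 d=14/5
  seg 2: a=1 b=-106/35 c=132/35 d=-22/35
S(5/2) = 87/28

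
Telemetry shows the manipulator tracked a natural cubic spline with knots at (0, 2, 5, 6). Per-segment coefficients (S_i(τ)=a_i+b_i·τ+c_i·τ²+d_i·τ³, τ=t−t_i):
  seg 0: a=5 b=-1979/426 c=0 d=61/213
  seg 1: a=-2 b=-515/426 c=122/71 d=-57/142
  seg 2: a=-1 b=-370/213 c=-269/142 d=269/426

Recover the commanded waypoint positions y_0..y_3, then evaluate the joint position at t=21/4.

y_0=5 y_1=-2 y_2=-1 y_3=-4
S(21/4) = -14021/9088

y_0 = S_0(0) = a_0 = 5
y_1 = S_1(0) = a_1 = -2
y_2 = S_2(0) = a_2 = -1
y_3 = S_2(1) = -4
t_q=21/4 is in segment 2 (τ=1/4); S_2(τ)=-14021/9088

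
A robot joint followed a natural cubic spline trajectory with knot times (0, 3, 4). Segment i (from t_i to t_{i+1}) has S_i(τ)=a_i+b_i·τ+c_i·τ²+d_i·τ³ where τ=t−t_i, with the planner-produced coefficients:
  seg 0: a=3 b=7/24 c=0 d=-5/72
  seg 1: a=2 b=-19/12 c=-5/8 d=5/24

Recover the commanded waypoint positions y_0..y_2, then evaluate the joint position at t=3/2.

y_0=3 y_1=2 y_2=0
S(3/2) = 205/64

y_0 = S_0(0) = a_0 = 3
y_1 = S_1(0) = a_1 = 2
y_2 = S_1(1) = 0
t_q=3/2 is in segment 0 (τ=3/2); S_0(τ)=205/64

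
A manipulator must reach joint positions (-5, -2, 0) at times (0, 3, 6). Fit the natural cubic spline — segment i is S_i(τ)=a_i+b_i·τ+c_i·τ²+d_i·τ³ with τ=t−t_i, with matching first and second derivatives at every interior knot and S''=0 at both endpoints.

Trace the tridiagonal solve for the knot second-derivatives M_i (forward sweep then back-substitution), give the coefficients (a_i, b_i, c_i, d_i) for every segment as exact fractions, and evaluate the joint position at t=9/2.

  seg 0: a=-5 b=13/12 c=0 d=-1/108
  seg 1: a=-2 b=5/6 c=-1/12 d=1/108
S(9/2) = -29/32

Δ: Δ0=1, Δ1=2/3
row 1: diag=12, rhs=-2; c'=1/4, d'=-1/6
back: M1=-1/6
M: M0=0, M1=-1/6, M2=0
seg 0: a=-5, c=M0/2=0, d=(M1−M0)/(6·3)=-1/108, b=Δ0−h0·(2M0+M1)/6=13/12
seg 1: a=-2, c=M1/2=-1/12, d=(M2−M1)/(6·3)=1/108, b=Δ1−h1·(2M1+M2)/6=5/6
t_q=9/2 → seg 1, τ=3/2; S=-2+5/6·τ+-1/12·τ²+1/108·τ³=-29/32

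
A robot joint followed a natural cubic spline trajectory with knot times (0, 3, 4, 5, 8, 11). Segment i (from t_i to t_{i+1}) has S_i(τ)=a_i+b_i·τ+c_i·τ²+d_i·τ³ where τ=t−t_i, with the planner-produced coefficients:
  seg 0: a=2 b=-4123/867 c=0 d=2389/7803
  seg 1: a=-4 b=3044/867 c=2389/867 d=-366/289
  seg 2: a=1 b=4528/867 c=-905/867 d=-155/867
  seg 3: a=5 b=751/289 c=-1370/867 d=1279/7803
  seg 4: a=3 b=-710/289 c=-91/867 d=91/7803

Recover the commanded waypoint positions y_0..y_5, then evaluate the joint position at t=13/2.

y_0 = S_0(0) = a_0 = 2
y_1 = S_1(0) = a_1 = -4
y_2 = S_2(0) = a_2 = 1
y_3 = S_3(0) = a_3 = 5
y_4 = S_4(0) = a_4 = 3
y_5 = S_4(3) = -5
t_q=13/2 is in segment 3 (τ=3/2); S_3(τ)=13631/2312

y_0=2 y_1=-4 y_2=1 y_3=5 y_4=3 y_5=-5
S(13/2) = 13631/2312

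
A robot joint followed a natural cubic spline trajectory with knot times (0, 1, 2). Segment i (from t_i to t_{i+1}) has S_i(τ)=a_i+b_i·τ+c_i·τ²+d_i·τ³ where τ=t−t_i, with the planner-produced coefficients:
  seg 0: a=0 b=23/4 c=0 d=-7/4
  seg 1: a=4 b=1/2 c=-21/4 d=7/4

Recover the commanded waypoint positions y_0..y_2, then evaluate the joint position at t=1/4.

y_0 = S_0(0) = a_0 = 0
y_1 = S_1(0) = a_1 = 4
y_2 = S_1(1) = 1
t_q=1/4 is in segment 0 (τ=1/4); S_0(τ)=361/256

y_0=0 y_1=4 y_2=1
S(1/4) = 361/256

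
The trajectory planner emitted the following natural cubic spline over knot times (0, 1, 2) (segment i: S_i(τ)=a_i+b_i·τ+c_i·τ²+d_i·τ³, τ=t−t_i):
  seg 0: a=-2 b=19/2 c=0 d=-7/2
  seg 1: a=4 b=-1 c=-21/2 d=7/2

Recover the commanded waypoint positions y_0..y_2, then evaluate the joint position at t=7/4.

y_0=-2 y_1=4 y_2=-4
S(7/4) = -151/128

y_0 = S_0(0) = a_0 = -2
y_1 = S_1(0) = a_1 = 4
y_2 = S_1(1) = -4
t_q=7/4 is in segment 1 (τ=3/4); S_1(τ)=-151/128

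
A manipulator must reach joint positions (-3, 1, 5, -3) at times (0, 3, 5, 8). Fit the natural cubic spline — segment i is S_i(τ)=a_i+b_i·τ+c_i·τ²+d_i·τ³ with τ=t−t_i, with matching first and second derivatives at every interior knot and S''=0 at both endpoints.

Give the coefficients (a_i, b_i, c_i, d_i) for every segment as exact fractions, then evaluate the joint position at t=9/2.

Δ: Δ0=4/3, Δ1=2, Δ2=-8/3
row 1: diag=10, rhs=4; c'=1/5, d'=2/5
row 2: denom=10−2·1/5=48/5; d'=(-28−2·2/5)/(48/5)=-3
back: M2=-3
back: M1=2/5−1/5·-3=1
M: M0=0, M1=1, M2=-3, M3=0
seg 0: a=-3, c=M0/2=0, d=(M1−M0)/(6·3)=1/18, b=Δ0−h0·(2M0+M1)/6=5/6
seg 1: a=1, c=M1/2=1/2, d=(M2−M1)/(6·2)=-1/3, b=Δ1−h1·(2M1+M2)/6=7/3
seg 2: a=5, c=M2/2=-3/2, d=(M3−M2)/(6·3)=1/6, b=Δ2−h2·(2M2+M3)/6=1/3
t_q=9/2 → seg 1, τ=3/2; S=1+7/3·τ+1/2·τ²+-1/3·τ³=9/2

  seg 0: a=-3 b=5/6 c=0 d=1/18
  seg 1: a=1 b=7/3 c=1/2 d=-1/3
  seg 2: a=5 b=1/3 c=-3/2 d=1/6
S(9/2) = 9/2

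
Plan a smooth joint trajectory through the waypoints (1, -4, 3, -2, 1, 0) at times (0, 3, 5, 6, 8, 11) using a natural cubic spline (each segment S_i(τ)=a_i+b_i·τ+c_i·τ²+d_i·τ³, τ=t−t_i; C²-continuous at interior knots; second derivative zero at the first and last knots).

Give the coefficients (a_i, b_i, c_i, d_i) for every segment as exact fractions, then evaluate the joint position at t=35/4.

Δ: Δ0=-5/3, Δ1=7/2, Δ2=-5, Δ3=3/2, Δ4=-1/3
row 1: diag=10, rhs=31; c'=1/5, d'=31/10
row 2: denom=6−2·1/5=28/5; d'=(-51−2·31/10)/(28/5)=-143/14
row 3: denom=6−1·5/28=163/28; d'=(39−1·-143/14)/(163/28)=1378/163
row 4: denom=10−2·56/163=1518/163; d'=(-11−2·1378/163)/(1518/163)=-4549/1518
back: M4=-4549/1518
back: M3=1378/163−56/163·-4549/1518=7198/759
back: M2=-143/14−5/28·7198/759=-9038/759
back: M1=31/10−1/5·-9038/759=8321/1518
M: M0=0, M1=8321/1518, M2=-9038/759, M3=7198/759, M4=-4549/1518, M5=0
seg 0: a=1, c=M0/2=0, d=(M1−M0)/(6·3)=8321/27324, b=Δ0−h0·(2M0+M1)/6=-13381/3036
seg 1: a=-4, c=M1/2=8321/3036, d=(M2−M1)/(6·2)=-2933/2024, b=Δ1−h1·(2M1+M2)/6=5791/1518
seg 2: a=3, c=M2/2=-4519/759, d=(M3−M2)/(6·1)=82/23, b=Δ2−h2·(2M2+M3)/6=-1982/759
seg 3: a=-2, c=M3/2=3599/759, d=(M4−M3)/(6·2)=-2105/2024, b=Δ3−h3·(2M3+M4)/6=-2902/759
seg 4: a=1, c=M4/2=-4549/3036, d=(M5−M4)/(6·3)=4549/27324, b=Δ4−h4·(2M4+M5)/6=4043/1518
t_q=35/4 → seg 4, τ=3/4; S=1+4043/1518·τ+-4549/3036·τ²+4549/27324·τ³=144105/64768

  seg 0: a=1 b=-13381/3036 c=0 d=8321/27324
  seg 1: a=-4 b=5791/1518 c=8321/3036 d=-2933/2024
  seg 2: a=3 b=-1982/759 c=-4519/759 d=82/23
  seg 3: a=-2 b=-2902/759 c=3599/759 d=-2105/2024
  seg 4: a=1 b=4043/1518 c=-4549/3036 d=4549/27324
S(35/4) = 144105/64768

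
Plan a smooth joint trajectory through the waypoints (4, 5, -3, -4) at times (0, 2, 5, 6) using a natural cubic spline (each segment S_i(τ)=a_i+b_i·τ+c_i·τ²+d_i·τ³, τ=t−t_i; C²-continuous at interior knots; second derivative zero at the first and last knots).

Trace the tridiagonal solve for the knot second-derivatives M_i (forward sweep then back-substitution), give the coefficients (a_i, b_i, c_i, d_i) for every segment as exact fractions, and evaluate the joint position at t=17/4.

Δ: Δ0=1/2, Δ1=-8/3, Δ2=-1
row 1: diag=10, rhs=-19; c'=3/10, d'=-19/10
row 2: denom=8−3·3/10=71/10; d'=(10−3·-19/10)/(71/10)=157/71
back: M2=157/71
back: M1=-19/10−3/10·157/71=-182/71
M: M0=0, M1=-182/71, M2=157/71, M3=0
seg 0: a=4, c=M0/2=0, d=(M1−M0)/(6·2)=-91/426, b=Δ0−h0·(2M0+M1)/6=577/426
seg 1: a=5, c=M1/2=-91/71, d=(M2−M1)/(6·3)=113/426, b=Δ1−h1·(2M1+M2)/6=-515/426
seg 2: a=-3, c=M2/2=157/142, d=(M3−M2)/(6·1)=-157/426, b=Δ2−h2·(2M2+M3)/6=-370/213
t_q=17/4 → seg 1, τ=9/4; S=5+-515/426·τ+-91/71·τ²+113/426·τ³=-10789/9088

  seg 0: a=4 b=577/426 c=0 d=-91/426
  seg 1: a=5 b=-515/426 c=-91/71 d=113/426
  seg 2: a=-3 b=-370/213 c=157/142 d=-157/426
S(17/4) = -10789/9088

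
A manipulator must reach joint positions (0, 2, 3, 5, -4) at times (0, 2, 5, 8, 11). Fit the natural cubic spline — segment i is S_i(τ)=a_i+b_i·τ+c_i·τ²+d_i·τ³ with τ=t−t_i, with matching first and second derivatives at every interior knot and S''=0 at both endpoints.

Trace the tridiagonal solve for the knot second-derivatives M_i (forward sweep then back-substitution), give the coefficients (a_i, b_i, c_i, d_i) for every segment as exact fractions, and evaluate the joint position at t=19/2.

  seg 0: a=0 b=28/23 c=0 d=-5/92
  seg 1: a=2 b=13/23 c=-15/46 d=103/1242
  seg 2: a=3 b=39/46 c=29/69 d=-199/1242
  seg 3: a=5 b=-22/23 c=-47/46 d=47/414
S(19/2) = 607/368

Δ: Δ0=1, Δ1=1/3, Δ2=2/3, Δ3=-3
row 1: diag=10, rhs=-4; c'=3/10, d'=-2/5
row 2: denom=12−3·3/10=111/10; d'=(2−3·-2/5)/(111/10)=32/111
row 3: denom=12−3·10/37=414/37; d'=(-22−3·32/111)/(414/37)=-47/23
back: M3=-47/23
back: M2=32/111−10/37·-47/23=58/69
back: M1=-2/5−3/10·58/69=-15/23
M: M0=0, M1=-15/23, M2=58/69, M3=-47/23, M4=0
seg 0: a=0, c=M0/2=0, d=(M1−M0)/(6·2)=-5/92, b=Δ0−h0·(2M0+M1)/6=28/23
seg 1: a=2, c=M1/2=-15/46, d=(M2−M1)/(6·3)=103/1242, b=Δ1−h1·(2M1+M2)/6=13/23
seg 2: a=3, c=M2/2=29/69, d=(M3−M2)/(6·3)=-199/1242, b=Δ2−h2·(2M2+M3)/6=39/46
seg 3: a=5, c=M3/2=-47/46, d=(M4−M3)/(6·3)=47/414, b=Δ3−h3·(2M3+M4)/6=-22/23
t_q=19/2 → seg 3, τ=3/2; S=5+-22/23·τ+-47/46·τ²+47/414·τ³=607/368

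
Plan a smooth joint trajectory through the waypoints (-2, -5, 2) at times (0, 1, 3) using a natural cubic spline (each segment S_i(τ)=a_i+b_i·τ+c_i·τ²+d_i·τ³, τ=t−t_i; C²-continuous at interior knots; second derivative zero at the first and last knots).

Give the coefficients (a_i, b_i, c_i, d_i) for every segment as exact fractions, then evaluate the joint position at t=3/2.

  seg 0: a=-2 b=-49/12 c=0 d=13/12
  seg 1: a=-5 b=-5/6 c=13/4 d=-13/24
S(3/2) = -299/64

Δ: Δ0=-3, Δ1=7/2
row 1: diag=6, rhs=39; c'=1/3, d'=13/2
back: M1=13/2
M: M0=0, M1=13/2, M2=0
seg 0: a=-2, c=M0/2=0, d=(M1−M0)/(6·1)=13/12, b=Δ0−h0·(2M0+M1)/6=-49/12
seg 1: a=-5, c=M1/2=13/4, d=(M2−M1)/(6·2)=-13/24, b=Δ1−h1·(2M1+M2)/6=-5/6
t_q=3/2 → seg 1, τ=1/2; S=-5+-5/6·τ+13/4·τ²+-13/24·τ³=-299/64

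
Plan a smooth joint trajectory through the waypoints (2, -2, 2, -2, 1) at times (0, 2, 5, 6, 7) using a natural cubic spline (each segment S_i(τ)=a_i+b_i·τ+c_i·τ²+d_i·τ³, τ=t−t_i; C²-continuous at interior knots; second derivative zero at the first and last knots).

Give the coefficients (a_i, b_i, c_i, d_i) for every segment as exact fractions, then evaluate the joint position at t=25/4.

  seg 0: a=2 b=-1387/411 c=0 d=565/1644
  seg 1: a=-2 b=308/411 c=565/274 d=-1535/2466
  seg 2: a=2 b=-3029/822 c=-485/137 d=2651/822
  seg 3: a=-2 b=-448/411 c=1681/274 d=-1681/822
S(25/4) = -33687/17536

Δ: Δ0=-2, Δ1=4/3, Δ2=-4, Δ3=3
row 1: diag=10, rhs=20; c'=3/10, d'=2
row 2: denom=8−3·3/10=71/10; d'=(-32−3·2)/(71/10)=-380/71
row 3: denom=4−1·10/71=274/71; d'=(42−1·-380/71)/(274/71)=1681/137
back: M3=1681/137
back: M2=-380/71−10/71·1681/137=-970/137
back: M1=2−3/10·-970/137=565/137
M: M0=0, M1=565/137, M2=-970/137, M3=1681/137, M4=0
seg 0: a=2, c=M0/2=0, d=(M1−M0)/(6·2)=565/1644, b=Δ0−h0·(2M0+M1)/6=-1387/411
seg 1: a=-2, c=M1/2=565/274, d=(M2−M1)/(6·3)=-1535/2466, b=Δ1−h1·(2M1+M2)/6=308/411
seg 2: a=2, c=M2/2=-485/137, d=(M3−M2)/(6·1)=2651/822, b=Δ2−h2·(2M2+M3)/6=-3029/822
seg 3: a=-2, c=M3/2=1681/274, d=(M4−M3)/(6·1)=-1681/822, b=Δ3−h3·(2M3+M4)/6=-448/411
t_q=25/4 → seg 3, τ=1/4; S=-2+-448/411·τ+1681/274·τ²+-1681/822·τ³=-33687/17536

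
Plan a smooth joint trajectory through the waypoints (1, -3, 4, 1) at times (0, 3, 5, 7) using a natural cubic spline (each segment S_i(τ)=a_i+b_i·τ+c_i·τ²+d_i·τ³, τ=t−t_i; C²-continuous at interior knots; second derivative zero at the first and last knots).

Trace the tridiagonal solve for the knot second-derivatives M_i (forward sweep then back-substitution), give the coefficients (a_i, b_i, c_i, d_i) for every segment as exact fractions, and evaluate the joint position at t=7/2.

Δ: Δ0=-4/3, Δ1=7/2, Δ2=-3/2
row 1: diag=10, rhs=29; c'=1/5, d'=29/10
row 2: denom=8−2·1/5=38/5; d'=(-30−2·29/10)/(38/5)=-179/38
back: M2=-179/38
back: M1=29/10−1/5·-179/38=73/19
M: M0=0, M1=73/19, M2=-179/38, M3=0
seg 0: a=1, c=M0/2=0, d=(M1−M0)/(6·3)=73/342, b=Δ0−h0·(2M0+M1)/6=-371/114
seg 1: a=-3, c=M1/2=73/38, d=(M2−M1)/(6·2)=-325/456, b=Δ1−h1·(2M1+M2)/6=143/57
seg 2: a=4, c=M2/2=-179/76, d=(M3−M2)/(6·2)=179/456, b=Δ2−h2·(2M2+M3)/6=187/114
t_q=7/2 → seg 1, τ=1/2; S=-3+143/57·τ+73/38·τ²+-325/456·τ³=-1647/1216

  seg 0: a=1 b=-371/114 c=0 d=73/342
  seg 1: a=-3 b=143/57 c=73/38 d=-325/456
  seg 2: a=4 b=187/114 c=-179/76 d=179/456
S(7/2) = -1647/1216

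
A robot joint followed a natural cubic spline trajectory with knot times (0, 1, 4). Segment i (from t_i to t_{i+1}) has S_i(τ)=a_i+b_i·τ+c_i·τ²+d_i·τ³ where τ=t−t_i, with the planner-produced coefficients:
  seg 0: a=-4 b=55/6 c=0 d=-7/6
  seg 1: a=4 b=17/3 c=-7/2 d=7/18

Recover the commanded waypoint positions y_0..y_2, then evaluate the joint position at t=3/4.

y_0 = S_0(0) = a_0 = -4
y_1 = S_1(0) = a_1 = 4
y_2 = S_1(3) = 0
t_q=3/4 is in segment 0 (τ=3/4); S_0(τ)=305/128

y_0=-4 y_1=4 y_2=0
S(3/4) = 305/128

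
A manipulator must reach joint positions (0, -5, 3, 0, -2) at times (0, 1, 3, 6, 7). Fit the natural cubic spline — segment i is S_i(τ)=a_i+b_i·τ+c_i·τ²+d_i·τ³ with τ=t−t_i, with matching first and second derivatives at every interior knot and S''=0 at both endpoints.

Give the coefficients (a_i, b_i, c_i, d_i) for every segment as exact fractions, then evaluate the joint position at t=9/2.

  seg 0: a=0 b=-2683/394 c=0 d=713/394
  seg 1: a=-5 b=-272/197 c=2139/394 d=-1079/788
  seg 2: a=3 b=769/197 c=-549/197 d=227/591
  seg 3: a=0 b=-482/197 c=132/197 d=-44/197
S(9/2) = 6117/1576

Δ: Δ0=-5, Δ1=4, Δ2=-1, Δ3=-2
row 1: diag=6, rhs=54; c'=1/3, d'=9
row 2: denom=10−2·1/3=28/3; d'=(-30−2·9)/(28/3)=-36/7
row 3: denom=8−3·9/28=197/28; d'=(-6−3·-36/7)/(197/28)=264/197
back: M3=264/197
back: M2=-36/7−9/28·264/197=-1098/197
back: M1=9−1/3·-1098/197=2139/197
M: M0=0, M1=2139/197, M2=-1098/197, M3=264/197, M4=0
seg 0: a=0, c=M0/2=0, d=(M1−M0)/(6·1)=713/394, b=Δ0−h0·(2M0+M1)/6=-2683/394
seg 1: a=-5, c=M1/2=2139/394, d=(M2−M1)/(6·2)=-1079/788, b=Δ1−h1·(2M1+M2)/6=-272/197
seg 2: a=3, c=M2/2=-549/197, d=(M3−M2)/(6·3)=227/591, b=Δ2−h2·(2M2+M3)/6=769/197
seg 3: a=0, c=M3/2=132/197, d=(M4−M3)/(6·1)=-44/197, b=Δ3−h3·(2M3+M4)/6=-482/197
t_q=9/2 → seg 2, τ=3/2; S=3+769/197·τ+-549/197·τ²+227/591·τ³=6117/1576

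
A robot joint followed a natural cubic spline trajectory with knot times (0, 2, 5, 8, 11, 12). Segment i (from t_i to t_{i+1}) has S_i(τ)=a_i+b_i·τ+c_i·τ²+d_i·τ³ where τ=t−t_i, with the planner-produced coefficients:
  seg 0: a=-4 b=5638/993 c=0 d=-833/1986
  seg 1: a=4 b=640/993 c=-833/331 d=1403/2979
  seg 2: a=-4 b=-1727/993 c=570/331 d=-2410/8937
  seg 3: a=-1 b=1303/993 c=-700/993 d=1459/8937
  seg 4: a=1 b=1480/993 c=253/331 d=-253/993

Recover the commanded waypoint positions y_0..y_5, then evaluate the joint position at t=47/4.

y_0 = S_0(0) = a_0 = -4
y_1 = S_1(0) = a_1 = 4
y_2 = S_2(0) = a_2 = -4
y_3 = S_3(0) = a_3 = -1
y_4 = S_4(0) = a_4 = 1
y_5 = S_4(1) = 3
t_q=47/4 is in segment 4 (τ=3/4); S_4(τ)=51695/21184

y_0=-4 y_1=4 y_2=-4 y_3=-1 y_4=1 y_5=3
S(47/4) = 51695/21184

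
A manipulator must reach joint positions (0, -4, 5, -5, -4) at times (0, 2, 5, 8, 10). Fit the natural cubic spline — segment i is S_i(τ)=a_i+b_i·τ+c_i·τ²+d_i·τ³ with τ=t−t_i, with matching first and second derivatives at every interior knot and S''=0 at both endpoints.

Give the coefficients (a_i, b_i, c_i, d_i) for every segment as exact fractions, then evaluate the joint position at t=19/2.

Δ: Δ0=-2, Δ1=3, Δ2=-10/3, Δ3=1/2
row 1: diag=10, rhs=30; c'=3/10, d'=3
row 2: denom=12−3·3/10=111/10; d'=(-38−3·3)/(111/10)=-470/111
row 3: denom=10−3·10/37=340/37; d'=(23−3·-470/111)/(340/37)=1321/340
back: M3=1321/340
back: M2=-470/111−10/37·1321/340=-539/102
back: M1=3−3/10·-539/102=1559/340
M: M0=0, M1=1559/340, M2=-539/102, M3=1321/340, M4=0
seg 0: a=0, c=M0/2=0, d=(M1−M0)/(6·2)=1559/4080, b=Δ0−h0·(2M0+M1)/6=-3599/1020
seg 1: a=-4, c=M1/2=1559/680, d=(M2−M1)/(6·3)=-10067/18360, b=Δ1−h1·(2M1+M2)/6=539/510
seg 2: a=5, c=M2/2=-539/204, d=(M3−M2)/(6·3)=9353/18360, b=Δ2−h2·(2M2+M3)/6=1/120
seg 3: a=-5, c=M3/2=1321/680, d=(M4−M3)/(6·2)=-1321/4080, b=Δ3−h3·(2M3+M4)/6=-533/255
t_q=19/2 → seg 3, τ=3/2; S=-5+-533/255·τ+1321/680·τ²+-1321/4080·τ³=-10569/2176

  seg 0: a=0 b=-3599/1020 c=0 d=1559/4080
  seg 1: a=-4 b=539/510 c=1559/680 d=-10067/18360
  seg 2: a=5 b=1/120 c=-539/204 d=9353/18360
  seg 3: a=-5 b=-533/255 c=1321/680 d=-1321/4080
S(19/2) = -10569/2176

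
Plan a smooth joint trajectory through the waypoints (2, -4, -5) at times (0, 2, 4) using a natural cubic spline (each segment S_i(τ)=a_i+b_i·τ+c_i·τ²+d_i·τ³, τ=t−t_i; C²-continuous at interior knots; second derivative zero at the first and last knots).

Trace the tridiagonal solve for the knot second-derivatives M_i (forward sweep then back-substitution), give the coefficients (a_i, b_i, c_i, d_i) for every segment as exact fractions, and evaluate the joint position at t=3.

Δ: Δ0=-3, Δ1=-1/2
row 1: diag=8, rhs=15; c'=1/4, d'=15/8
back: M1=15/8
M: M0=0, M1=15/8, M2=0
seg 0: a=2, c=M0/2=0, d=(M1−M0)/(6·2)=5/32, b=Δ0−h0·(2M0+M1)/6=-29/8
seg 1: a=-4, c=M1/2=15/16, d=(M2−M1)/(6·2)=-5/32, b=Δ1−h1·(2M1+M2)/6=-7/4
t_q=3 → seg 1, τ=1; S=-4+-7/4·τ+15/16·τ²+-5/32·τ³=-159/32

  seg 0: a=2 b=-29/8 c=0 d=5/32
  seg 1: a=-4 b=-7/4 c=15/16 d=-5/32
S(3) = -159/32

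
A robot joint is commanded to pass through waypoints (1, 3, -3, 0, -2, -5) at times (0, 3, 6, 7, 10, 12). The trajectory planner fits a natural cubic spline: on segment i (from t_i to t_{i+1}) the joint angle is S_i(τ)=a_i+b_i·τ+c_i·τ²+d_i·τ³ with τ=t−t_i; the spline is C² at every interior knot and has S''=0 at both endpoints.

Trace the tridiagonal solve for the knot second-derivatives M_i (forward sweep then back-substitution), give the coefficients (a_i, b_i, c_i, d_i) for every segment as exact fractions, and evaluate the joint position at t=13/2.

  seg 0: a=1 b=8003/4038 c=0 d=-5311/36342
  seg 1: a=3 b=-3965/2019 c=-5311/4038 d=15787/36342
  seg 2: a=-3 b=7565/4038 c=1746/673 d=-5927/4038
  seg 3: a=0 b=5368/2019 c=-2435/1346 d=943/4038
  seg 4: a=-2 b=-7633/4038 c=197/673 d=-197/4038
S(13/2) = -17209/10768

Δ: Δ0=2/3, Δ1=-2, Δ2=3, Δ3=-2/3, Δ4=-3/2
row 1: diag=12, rhs=-16; c'=1/4, d'=-4/3
row 2: denom=8−3·1/4=29/4; d'=(30−3·-4/3)/(29/4)=136/29
row 3: denom=8−1·4/29=228/29; d'=(-22−1·136/29)/(228/29)=-129/38
row 4: denom=10−3·29/76=673/76; d'=(-5−3·-129/38)/(673/76)=394/673
back: M4=394/673
back: M3=-129/38−29/76·394/673=-2435/673
back: M2=136/29−4/29·-2435/673=3492/673
back: M1=-4/3−1/4·3492/673=-5311/2019
M: M0=0, M1=-5311/2019, M2=3492/673, M3=-2435/673, M4=394/673, M5=0
seg 0: a=1, c=M0/2=0, d=(M1−M0)/(6·3)=-5311/36342, b=Δ0−h0·(2M0+M1)/6=8003/4038
seg 1: a=3, c=M1/2=-5311/4038, d=(M2−M1)/(6·3)=15787/36342, b=Δ1−h1·(2M1+M2)/6=-3965/2019
seg 2: a=-3, c=M2/2=1746/673, d=(M3−M2)/(6·1)=-5927/4038, b=Δ2−h2·(2M2+M3)/6=7565/4038
seg 3: a=0, c=M3/2=-2435/1346, d=(M4−M3)/(6·3)=943/4038, b=Δ3−h3·(2M3+M4)/6=5368/2019
seg 4: a=-2, c=M4/2=197/673, d=(M5−M4)/(6·2)=-197/4038, b=Δ4−h4·(2M4+M5)/6=-7633/4038
t_q=13/2 → seg 2, τ=1/2; S=-3+7565/4038·τ+1746/673·τ²+-5927/4038·τ³=-17209/10768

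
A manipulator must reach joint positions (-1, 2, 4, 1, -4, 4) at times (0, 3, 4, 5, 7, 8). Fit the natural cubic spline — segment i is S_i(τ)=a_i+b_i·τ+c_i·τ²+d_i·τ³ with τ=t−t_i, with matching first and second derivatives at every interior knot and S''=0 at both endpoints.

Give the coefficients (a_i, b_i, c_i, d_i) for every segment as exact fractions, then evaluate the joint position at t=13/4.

Δ: Δ0=1, Δ1=2, Δ2=-3, Δ3=-5/2, Δ4=8
row 1: diag=8, rhs=6; c'=1/8, d'=3/4
row 2: denom=4−1·1/8=31/8; d'=(-30−1·3/4)/(31/8)=-246/31
row 3: denom=6−1·8/31=178/31; d'=(3−1·-246/31)/(178/31)=339/178
row 4: denom=6−2·31/89=472/89; d'=(63−2·339/178)/(472/89)=1317/118
back: M4=1317/118
back: M3=339/178−31/89·1317/118=-117/59
back: M2=-246/31−8/31·-117/59=-438/59
back: M1=3/4−1/8·-438/59=99/59
M: M0=0, M1=99/59, M2=-438/59, M3=-117/59, M4=1317/118, M5=0
seg 0: a=-1, c=M0/2=0, d=(M1−M0)/(6·3)=11/118, b=Δ0−h0·(2M0+M1)/6=19/118
seg 1: a=2, c=M1/2=99/118, d=(M2−M1)/(6·1)=-179/118, b=Δ1−h1·(2M1+M2)/6=158/59
seg 2: a=4, c=M2/2=-219/59, d=(M3−M2)/(6·1)=107/118, b=Δ2−h2·(2M2+M3)/6=-23/118
seg 3: a=1, c=M3/2=-117/118, d=(M4−M3)/(6·2)=517/472, b=Δ3−h3·(2M3+M4)/6=-289/59
seg 4: a=-4, c=M4/2=1317/236, d=(M5−M4)/(6·1)=-439/236, b=Δ4−h4·(2M4+M5)/6=505/118
t_q=13/4 → seg 1, τ=1/4; S=2+158/59·τ+99/118·τ²+-179/118·τ³=20377/7552

  seg 0: a=-1 b=19/118 c=0 d=11/118
  seg 1: a=2 b=158/59 c=99/118 d=-179/118
  seg 2: a=4 b=-23/118 c=-219/59 d=107/118
  seg 3: a=1 b=-289/59 c=-117/118 d=517/472
  seg 4: a=-4 b=505/118 c=1317/236 d=-439/236
S(13/4) = 20377/7552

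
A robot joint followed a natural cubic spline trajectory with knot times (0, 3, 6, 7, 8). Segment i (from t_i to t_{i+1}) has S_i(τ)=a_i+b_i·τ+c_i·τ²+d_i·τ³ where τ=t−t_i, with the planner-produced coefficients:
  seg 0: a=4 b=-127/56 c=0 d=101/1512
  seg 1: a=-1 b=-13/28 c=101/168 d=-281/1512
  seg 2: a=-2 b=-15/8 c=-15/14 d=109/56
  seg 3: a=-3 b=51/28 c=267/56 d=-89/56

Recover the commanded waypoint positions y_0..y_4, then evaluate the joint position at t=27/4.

y_0=4 y_1=-1 y_2=-2 y_3=-3 y_4=2
S(27/4) = -11425/3584

y_0 = S_0(0) = a_0 = 4
y_1 = S_1(0) = a_1 = -1
y_2 = S_2(0) = a_2 = -2
y_3 = S_3(0) = a_3 = -3
y_4 = S_3(1) = 2
t_q=27/4 is in segment 2 (τ=3/4); S_2(τ)=-11425/3584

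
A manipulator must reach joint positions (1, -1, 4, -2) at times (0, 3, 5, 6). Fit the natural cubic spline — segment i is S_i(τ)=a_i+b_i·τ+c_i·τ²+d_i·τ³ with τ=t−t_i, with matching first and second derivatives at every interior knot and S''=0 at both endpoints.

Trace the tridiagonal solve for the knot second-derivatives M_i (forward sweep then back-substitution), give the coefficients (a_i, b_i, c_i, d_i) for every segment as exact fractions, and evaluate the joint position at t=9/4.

  seg 0: a=1 b=-109/42 c=0 d=3/14
  seg 1: a=-1 b=67/21 c=27/14 d=-191/168
  seg 2: a=4 b=-115/42 c=-137/28 d=137/84
S(9/4) = -307/128

Δ: Δ0=-2/3, Δ1=5/2, Δ2=-6
row 1: diag=10, rhs=19; c'=1/5, d'=19/10
row 2: denom=6−2·1/5=28/5; d'=(-51−2·19/10)/(28/5)=-137/14
back: M2=-137/14
back: M1=19/10−1/5·-137/14=27/7
M: M0=0, M1=27/7, M2=-137/14, M3=0
seg 0: a=1, c=M0/2=0, d=(M1−M0)/(6·3)=3/14, b=Δ0−h0·(2M0+M1)/6=-109/42
seg 1: a=-1, c=M1/2=27/14, d=(M2−M1)/(6·2)=-191/168, b=Δ1−h1·(2M1+M2)/6=67/21
seg 2: a=4, c=M2/2=-137/28, d=(M3−M2)/(6·1)=137/84, b=Δ2−h2·(2M2+M3)/6=-115/42
t_q=9/4 → seg 0, τ=9/4; S=1+-109/42·τ+0·τ²+3/14·τ³=-307/128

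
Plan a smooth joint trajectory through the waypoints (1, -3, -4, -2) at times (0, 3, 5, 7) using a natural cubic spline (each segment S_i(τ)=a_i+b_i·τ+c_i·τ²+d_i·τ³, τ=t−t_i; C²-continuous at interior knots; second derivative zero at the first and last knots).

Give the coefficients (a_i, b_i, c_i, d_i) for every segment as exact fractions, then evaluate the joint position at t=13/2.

Δ: Δ0=-4/3, Δ1=-1/2, Δ2=1
row 1: diag=10, rhs=5; c'=1/5, d'=1/2
row 2: denom=8−2·1/5=38/5; d'=(9−2·1/2)/(38/5)=20/19
back: M2=20/19
back: M1=1/2−1/5·20/19=11/38
M: M0=0, M1=11/38, M2=20/19, M3=0
seg 0: a=1, c=M0/2=0, d=(M1−M0)/(6·3)=11/684, b=Δ0−h0·(2M0+M1)/6=-337/228
seg 1: a=-3, c=M1/2=11/76, d=(M2−M1)/(6·2)=29/456, b=Δ1−h1·(2M1+M2)/6=-119/114
seg 2: a=-4, c=M2/2=10/19, d=(M3−M2)/(6·2)=-5/57, b=Δ2−h2·(2M2+M3)/6=17/57
t_q=13/2 → seg 2, τ=3/2; S=-4+17/57·τ+10/19·τ²+-5/57·τ³=-405/152

  seg 0: a=1 b=-337/228 c=0 d=11/684
  seg 1: a=-3 b=-119/114 c=11/76 d=29/456
  seg 2: a=-4 b=17/57 c=10/19 d=-5/57
S(13/2) = -405/152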